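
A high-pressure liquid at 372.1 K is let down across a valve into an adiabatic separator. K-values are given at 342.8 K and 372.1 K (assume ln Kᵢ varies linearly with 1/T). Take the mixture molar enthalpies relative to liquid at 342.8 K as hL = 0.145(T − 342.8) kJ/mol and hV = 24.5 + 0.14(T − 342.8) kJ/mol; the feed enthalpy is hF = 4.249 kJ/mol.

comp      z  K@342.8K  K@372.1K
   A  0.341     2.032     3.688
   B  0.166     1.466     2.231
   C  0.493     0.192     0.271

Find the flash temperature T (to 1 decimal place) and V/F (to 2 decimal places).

T = 347.3 K, V/F = 0.15

Adiabatic flash: solve Rachford–Rice at each trial T, then check hF = ψ·hV(T) + (1−ψ)·hL(T).
  T = 342.8 K: K = (2.032, 1.466, 0.192), RR gives ψ = 0.043, H_out = 1.057 kJ/mol
  T = 372.1 K: K = (3.688, 2.231, 0.271), RR gives ψ = 0.460, H_out = 15.443 kJ/mol
  T = 357.5 K: K = (2.774, 1.825, 0.230), RR gives ψ = 0.311, H_out = 9.719 kJ/mol
  T = 350.1 K: K = (2.379, 1.638, 0.210), RR gives ψ = 0.200, H_out = 5.961 kJ/mol
  T = 346.5 K: K = (2.203, 1.552, 0.201), RR gives ψ = 0.131, H_out = 3.743 kJ/mol
  T = 348.3 K: K = (2.290, 1.595, 0.206), RR gives ψ = 0.167, H_out = 4.893 kJ/mol
Linear interpolation between T = 346.5 (H_out = 3.743) and T = 348.3 (H_out = 4.893) on hF = 4.249 gives T ≈ 347.3 K, at which ψ = 0.15.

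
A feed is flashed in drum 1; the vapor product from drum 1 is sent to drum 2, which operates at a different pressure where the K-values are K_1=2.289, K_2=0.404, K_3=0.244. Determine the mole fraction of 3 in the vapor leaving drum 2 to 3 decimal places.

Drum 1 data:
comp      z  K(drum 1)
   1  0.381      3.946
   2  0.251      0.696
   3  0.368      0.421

y_3 (drum 2) = 0.088

Drum 1:
Newton–Raphson from ψ₁ = 0.5:
  ψ₁ = 0.500: g = 0.0640, g' = -0.817 → ψ₁ = 0.578
  ψ₁ = 0.578: g = 0.0022, g' = -0.765 → ψ₁ = 0.581
Converged at ψ₁ = 0.581.
Drum-1 compositions:
  1: x = 0.140, y = 0.554
  2: x = 0.305, y = 0.212
  3: x = 0.555, y = 0.234
Drum-2 feed = drum-1 vapor: z₂ = (0.5543, 0.2122, 0.2335).
Drum 2:
Rachford–Rice: g(ψ₂) = Σ zᵢ(Kᵢ−1)/(1+ψ₂(Kᵢ−1)) = 0.
Feasibility: ΣzᵢKᵢ = 1.411, Σzᵢ/Kᵢ = 1.724 — both > 1, two phases present.
Newton iteration, ψ₂⁰ = 0.5:
  ψ₂ = 0.500: g = -0.0295, g' = -0.838 → ψ₂ = 0.465
  ψ₂ = 0.465: g = -0.0003, g' = -0.822 → ψ₂ = 0.464
Converged at ψ₂ = 0.464.
  1: x = 0.347, y = 0.794
  2: x = 0.293, y = 0.119
  3: x = 0.360, y = 0.088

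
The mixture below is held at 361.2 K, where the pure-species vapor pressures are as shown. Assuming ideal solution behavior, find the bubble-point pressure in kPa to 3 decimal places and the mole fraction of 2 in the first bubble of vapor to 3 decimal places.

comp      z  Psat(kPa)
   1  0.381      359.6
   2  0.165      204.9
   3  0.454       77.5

At the bubble point ψ → 0, so ΣzᵢKᵢ = 1 with Kᵢ = Pᵢˢᵃᵗ/P ⇒ P = ΣzᵢPᵢˢᵃᵗ.
P = 0.381·359.6 + 0.165·204.9 + 0.454·77.5 = 206.001 kPa
yᵢ = zᵢPᵢˢᵃᵗ/P ⇒ y_2 = 0.165·204.9/206.001 = 0.164

Pbub = 206.001 kPa, y_2 = 0.164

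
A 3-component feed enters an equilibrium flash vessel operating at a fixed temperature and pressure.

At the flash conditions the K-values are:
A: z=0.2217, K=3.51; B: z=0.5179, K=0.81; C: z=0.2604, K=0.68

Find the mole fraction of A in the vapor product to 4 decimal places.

y_A = 0.3021

Rachford–Rice: g(V/F) = Σ zᵢ(Kᵢ−1)/(1+V/F(Kᵢ−1)) = 0.
g(0) = ΣzᵢKᵢ − 1 = 0.3747 and g(1) = 1 − Σzᵢ/Kᵢ = -0.0855, so a root lies in (0, 1).
Newton iteration, V/F⁰ = 0.5:
  V/F = 0.5000: g = 0.03884, g' = -0.3353 → V/F = 0.6158
  V/F = 0.6158: g = 0.00337, g' = -0.2809 → V/F = 0.6278
  V/F = 0.6278: g = 0.00003, g' = -0.2764 → V/F = 0.6279
Converged at V/F = 0.6279.
Compositions from xᵢ = zᵢ/(1+V/F(Kᵢ−1)), yᵢ = Kᵢxᵢ:
  A: x = 0.0861, y = 0.3021
  B: x = 0.5881, y = 0.4763
  C: x = 0.3259, y = 0.2216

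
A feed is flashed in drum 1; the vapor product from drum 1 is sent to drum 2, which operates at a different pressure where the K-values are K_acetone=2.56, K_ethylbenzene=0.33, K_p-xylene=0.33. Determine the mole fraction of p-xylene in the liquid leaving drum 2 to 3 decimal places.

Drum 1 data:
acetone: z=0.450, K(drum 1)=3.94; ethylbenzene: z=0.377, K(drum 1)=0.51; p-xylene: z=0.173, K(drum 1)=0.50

x_p-xylene (drum 2) = 0.219

Drum 1:
Let ψ₁ = V/F and solve Σ zᵢ(Kᵢ−1)/(1+ψ₁(Kᵢ−1)) = 0.
g(0) = ΣzᵢKᵢ − 1 = 1.052 and g(1) = 1 − Σzᵢ/Kᵢ = -0.199, so a root lies in (0, 1).
Newton–Raphson from ψ₁ = 0.5:
  ψ₁ = 0.500: g = 0.1756, g' = -0.873 → ψ₁ = 0.701
  ψ₁ = 0.701: g = 0.0176, g' = -0.728 → ψ₁ = 0.725
Converged at ψ₁ = 0.725.
Drum-1 compositions:
  acetone: x = 0.144, y = 0.566
  ethylbenzene: x = 0.585, y = 0.298
  p-xylene: x = 0.271, y = 0.136
Drum-2 feed = drum-1 vapor: z₂ = (0.5660, 0.2983, 0.1357).
Drum 2:
Let ψ₂ = V/F and solve Σ zᵢ(Kᵢ−1)/(1+ψ₂(Kᵢ−1)) = 0.
g(0) = ΣzᵢKᵢ − 1 = 0.592 and g(1) = 1 − Σzᵢ/Kᵢ = -0.536, so a root lies in (0, 1).
Iterate (Newton) starting at ψ₂ = 0.5:
  ψ₂ = 0.500: g = 0.0587, g' = -0.875 → ψ₂ = 0.567
Converged at ψ₂ = 0.567.
  acetone: x = 0.300, y = 0.769
  ethylbenzene: x = 0.481, y = 0.159
  p-xylene: x = 0.219, y = 0.072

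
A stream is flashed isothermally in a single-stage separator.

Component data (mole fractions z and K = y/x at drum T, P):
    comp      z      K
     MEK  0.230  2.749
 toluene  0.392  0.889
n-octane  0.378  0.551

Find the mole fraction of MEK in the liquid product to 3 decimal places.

Let ψ = V/F and solve Σ zᵢ(Kᵢ−1)/(1+ψ(Kᵢ−1)) = 0.
g(0) = ΣzᵢKᵢ − 1 = 0.189 and g(1) = 1 − Σzᵢ/Kᵢ = -0.211, so a root lies in (0, 1).
Iterate (Newton) starting at ψ = 0.5:
  ψ = 0.500: g = -0.0503, g' = -0.332 → ψ = 0.349
  ψ = 0.349: g = 0.0034, g' = -0.384 → ψ = 0.358
Converged at ψ = 0.358.
Compositions from xᵢ = zᵢ/(1+ψ(Kᵢ−1)), yᵢ = Kᵢxᵢ:
  MEK: x = 0.142, y = 0.389
  toluene: x = 0.408, y = 0.363
  n-octane: x = 0.450, y = 0.248

x_MEK = 0.142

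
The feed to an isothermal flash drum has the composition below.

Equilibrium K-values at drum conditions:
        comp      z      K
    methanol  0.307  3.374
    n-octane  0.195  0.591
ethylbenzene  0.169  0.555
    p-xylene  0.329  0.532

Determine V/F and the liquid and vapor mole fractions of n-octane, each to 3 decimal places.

V/F = 0.396, x_n-octane = 0.233, y_n-octane = 0.138

Rachford–Rice: g(V/F) = Σ zᵢ(Kᵢ−1)/(1+V/F(Kᵢ−1)) = 0.
Check two-phase: ΣzᵢKᵢ = 1.420 > 1 and Σzᵢ/Kᵢ = 1.344 > 1, so g(0) = 0.420 > 0 and g(1) = -0.344 < 0.
Newton–Raphson from V/F = 0.53:
  V/F = 0.530: g = -0.0823, g' = -0.577 → V/F = 0.387
  V/F = 0.387: g = 0.0059, g' = -0.672 → V/F = 0.396
Converged at V/F = 0.396.
Compositions from xᵢ = zᵢ/(1+V/F(Kᵢ−1)), yᵢ = Kᵢxᵢ:
  methanol: x = 0.158, y = 0.534
  n-octane: x = 0.233, y = 0.138
  ethylbenzene: x = 0.205, y = 0.114
  p-xylene: x = 0.404, y = 0.215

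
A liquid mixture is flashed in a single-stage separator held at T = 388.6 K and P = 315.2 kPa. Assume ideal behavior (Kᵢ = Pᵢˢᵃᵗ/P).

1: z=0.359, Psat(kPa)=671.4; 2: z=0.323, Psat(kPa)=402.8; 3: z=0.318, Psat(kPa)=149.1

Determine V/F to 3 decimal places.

Raoult's law: Kᵢ = Pᵢˢᵃᵗ/P = Pᵢˢᵃᵗ/315.2.
  K_1 = 671.4/315.2 = 2.13008, K_2 = 402.8/315.2 = 1.27792, K_3 = 149.1/315.2 = 0.47303
Rachford–Rice: g(V/F) = Σ zᵢ(Kᵢ−1)/(1+V/F(Kᵢ−1)) = 0.
Feasibility: ΣzᵢKᵢ = 1.328, Σzᵢ/Kᵢ = 1.094 — both > 1, two phases present.
Newton–Raphson from V/F = 0.31:
  V/F = 0.310: g = 0.1828, g' = -0.399 → V/F = 0.768
  V/F = 0.768: g = 0.0095, g' = -0.398 → V/F = 0.792
Converged at V/F = 0.792.

V/F = 0.792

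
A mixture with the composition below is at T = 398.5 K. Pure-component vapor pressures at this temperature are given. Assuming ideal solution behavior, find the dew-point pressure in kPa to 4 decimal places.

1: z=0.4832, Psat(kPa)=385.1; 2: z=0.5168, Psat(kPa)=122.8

At the dew point ψ → 1, so Σzᵢ/Kᵢ = 1 with Kᵢ = Pᵢˢᵃᵗ/P ⇒ 1/P = Σzᵢ/Pᵢˢᵃᵗ.
1/P = 0.4832/385.1 + 0.5168/122.8 = 0.0054632 ⇒ P = 183.0426 kPa

Pdew = 183.0426 kPa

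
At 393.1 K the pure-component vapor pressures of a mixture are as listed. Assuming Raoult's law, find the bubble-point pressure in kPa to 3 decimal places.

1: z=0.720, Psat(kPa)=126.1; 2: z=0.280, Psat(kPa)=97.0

At the bubble point ψ → 0, so ΣzᵢKᵢ = 1 with Kᵢ = Pᵢˢᵃᵗ/P ⇒ P = ΣzᵢPᵢˢᵃᵗ.
P = 0.720·126.1 + 0.280·97.0 = 117.952 kPa

Pbub = 117.952 kPa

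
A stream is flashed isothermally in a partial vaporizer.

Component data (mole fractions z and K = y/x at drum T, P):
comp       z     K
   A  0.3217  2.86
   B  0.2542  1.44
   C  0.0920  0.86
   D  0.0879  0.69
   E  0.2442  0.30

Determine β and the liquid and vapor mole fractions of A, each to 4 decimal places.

Rachford–Rice: g(β) = Σ zᵢ(Kᵢ−1)/(1+β(Kᵢ−1)) = 0.
g(0) = ΣzᵢKᵢ − 1 = 0.4991 and g(1) = 1 − Σzᵢ/Kᵢ = -0.3374, so a root lies in (0, 1).
Newton iteration, β⁰ = 0.5:
  β = 0.5000: g = 0.09263, g' = -0.6290 → β = 0.6473
  β = 0.6473: g = -0.00225, g' = -0.6744 → β = 0.6439
Converged at β = 0.6439.
Compositions from xᵢ = zᵢ/(1+β(Kᵢ−1)), yᵢ = Kᵢxᵢ:
  A: x = 0.1464, y = 0.4186
  B: x = 0.1981, y = 0.2852
  C: x = 0.1011, y = 0.0870
  D: x = 0.1098, y = 0.0758
  E: x = 0.4446, y = 0.1334

β = 0.6439, x_A = 0.1464, y_A = 0.4186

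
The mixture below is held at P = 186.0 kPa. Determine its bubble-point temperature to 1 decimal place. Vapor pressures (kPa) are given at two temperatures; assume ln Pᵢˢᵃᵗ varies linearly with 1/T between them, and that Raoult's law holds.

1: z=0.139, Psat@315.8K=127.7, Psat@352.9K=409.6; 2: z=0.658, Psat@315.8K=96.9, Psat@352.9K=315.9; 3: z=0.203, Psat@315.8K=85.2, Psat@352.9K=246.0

T = 335.0 K

Bubble-point temperature: ΣzᵢPᵢˢᵃᵗ(T) = P. Interpolate ln Pᵢˢᵃᵗ = aᵢ + bᵢ/T.
  T = 315.8 K: ΣzᵢPᵢˢᵃᵗ = 98.81 kPa
  T = 352.9 K: ΣzᵢPᵢˢᵃᵗ = 314.73 kPa
  T = 334.4 K: ΣzᵢPᵢˢᵃᵗ = 182.34 kPa
  T = 343.6 K: ΣzᵢPᵢˢᵃᵗ = 240.96 kPa
  T = 339.0 K: ΣzᵢPᵢˢᵃᵗ = 210.01 kPa
  T = 336.7 K: ΣzᵢPᵢˢᵃᵗ = 195.78 kPa
Interpolating between 334.4 K and 336.7 K gives T ≈ 335.0 K.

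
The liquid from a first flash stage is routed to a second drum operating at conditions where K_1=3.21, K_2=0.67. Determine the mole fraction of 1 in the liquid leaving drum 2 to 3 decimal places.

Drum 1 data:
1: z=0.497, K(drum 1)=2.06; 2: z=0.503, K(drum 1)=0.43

Drum 1:
Material balance + equilibrium reduce to Σ zᵢ(Kᵢ−1)/(1+ψ₁(Kᵢ−1)) = 0.
g(0) = ΣzᵢKᵢ − 1 = 0.240 and g(1) = 1 − Σzᵢ/Kᵢ = -0.411, so a root lies in (0, 1).
Binary case is linear: z₁(K₁−1)(1+ψ₁(K₂−1)) + z₂(K₂−1)(1+ψ₁(K₁−1)) = 0
⇒ ψ₁ = [z₁(K₁−1)+z₂(K₂−1)] / [−(K₁−1)(K₂−1)] = 0.2401/0.6042 = 0.397
Drum-1 compositions:
  1: x = 0.350, y = 0.720
  2: x = 0.650, y = 0.280
Drum-2 feed = drum-1 liquid: z₂ = (0.3497, 0.6503).
Drum 2:
Material balance + equilibrium reduce to Σ zᵢ(Kᵢ−1)/(1+ψ₂(Kᵢ−1)) = 0.
Check two-phase: ΣzᵢKᵢ = 1.558 > 1 and Σzᵢ/Kᵢ = 1.080 > 1, so g(0) = 0.558 > 0 and g(1) = -0.080 < 0.
Binary case is linear: z₁(K₁−1)(1+ψ₂(K₂−1)) + z₂(K₂−1)(1+ψ₂(K₁−1)) = 0
⇒ ψ₂ = [z₁(K₁−1)+z₂(K₂−1)] / [−(K₁−1)(K₂−1)] = 0.5582/0.7293 = 0.765
  1: x = 0.130, y = 0.417
  2: x = 0.870, y = 0.583

x_1 (drum 2) = 0.130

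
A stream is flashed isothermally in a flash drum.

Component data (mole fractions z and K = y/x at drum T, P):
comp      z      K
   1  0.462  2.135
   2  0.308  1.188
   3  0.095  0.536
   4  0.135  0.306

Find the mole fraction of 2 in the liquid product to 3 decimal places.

x_2 = 0.264

Rachford–Rice: g(V/F) = Σ zᵢ(Kᵢ−1)/(1+V/F(Kᵢ−1)) = 0.
Check two-phase: ΣzᵢKᵢ = 1.445 > 1 and Σzᵢ/Kᵢ = 1.094 > 1, so g(0) = 0.445 > 0 and g(1) = -0.094 < 0.
Iterate (Newton) starting at V/F = 0.5:
  V/F = 0.500: g = 0.1866, g' = -0.438 → V/F = 0.926
  V/F = 0.926: g = -0.0341, g' = -0.720 → V/F = 0.878
  V/F = 0.878: g = -0.0020, g' = -0.642 → V/F = 0.875
Converged at V/F = 0.875.
Compositions from xᵢ = zᵢ/(1+V/F(Kᵢ−1)), yᵢ = Kᵢxᵢ:
  1: x = 0.232, y = 0.495
  2: x = 0.264, y = 0.314
  3: x = 0.160, y = 0.086
  4: x = 0.344, y = 0.105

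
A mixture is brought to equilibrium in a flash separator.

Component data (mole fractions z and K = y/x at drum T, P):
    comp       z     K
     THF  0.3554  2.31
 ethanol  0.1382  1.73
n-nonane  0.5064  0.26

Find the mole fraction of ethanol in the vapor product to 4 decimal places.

y_ethanol = 0.2059

Rachford–Rice: g(ψ) = Σ zᵢ(Kᵢ−1)/(1+ψ(Kᵢ−1)) = 0.
Feasibility: ΣzᵢKᵢ = 1.1917, Σzᵢ/Kᵢ = 2.1814 — both > 1, two phases present.
Newton iteration, ψ⁰ = 0.51:
  ψ = 0.5100: g = -0.24927, g' = -0.9737 → ψ = 0.2540
  ψ = 0.2540: g = -0.02703, g' = -0.8163 → ψ = 0.2209
Converged at ψ = 0.2209.
Compositions from xᵢ = zᵢ/(1+ψ(Kᵢ−1)), yᵢ = Kᵢxᵢ:
  THF: x = 0.2756, y = 0.6367
  ethanol: x = 0.1190, y = 0.2059
  n-nonane: x = 0.6054, y = 0.1574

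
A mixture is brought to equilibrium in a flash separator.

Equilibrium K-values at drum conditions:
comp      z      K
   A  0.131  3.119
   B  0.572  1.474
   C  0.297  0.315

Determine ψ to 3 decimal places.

ψ = 0.579

Material balance + equilibrium reduce to Σ zᵢ(Kᵢ−1)/(1+ψ(Kᵢ−1)) = 0.
g(0) = ΣzᵢKᵢ − 1 = 0.345 and g(1) = 1 − Σzᵢ/Kᵢ = -0.373, so a root lies in (0, 1).
Iterate (Newton) starting at ψ = 0.5:
  ψ = 0.500: g = 0.0445, g' = -0.545 → ψ = 0.582
  ψ = 0.582: g = -0.0014, g' = -0.582 → ψ = 0.579
Converged at ψ = 0.579.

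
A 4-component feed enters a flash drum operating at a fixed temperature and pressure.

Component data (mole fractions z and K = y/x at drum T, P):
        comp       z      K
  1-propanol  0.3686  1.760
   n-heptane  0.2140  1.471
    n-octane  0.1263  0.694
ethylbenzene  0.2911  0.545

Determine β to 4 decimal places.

Iterate (Newton) starting at β = 0.5:
  β = 0.5000: g = 0.06749, g' = -0.2604 → β = 0.7592
  β = 0.7592: g = -0.00081, g' = -0.2721 → β = 0.7562
Converged at β = 0.7562.

β = 0.7562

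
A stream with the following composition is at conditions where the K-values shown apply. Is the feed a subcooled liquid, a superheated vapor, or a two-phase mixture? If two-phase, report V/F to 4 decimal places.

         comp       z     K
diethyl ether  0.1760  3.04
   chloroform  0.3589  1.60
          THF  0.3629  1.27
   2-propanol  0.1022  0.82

superheated vapor

ΣzᵢKᵢ = 1.6540; Σzᵢ/Kᵢ = 0.6926.
Since Σzᵢ/Kᵢ < 1 the mixture is above its dew point — single vapor phase.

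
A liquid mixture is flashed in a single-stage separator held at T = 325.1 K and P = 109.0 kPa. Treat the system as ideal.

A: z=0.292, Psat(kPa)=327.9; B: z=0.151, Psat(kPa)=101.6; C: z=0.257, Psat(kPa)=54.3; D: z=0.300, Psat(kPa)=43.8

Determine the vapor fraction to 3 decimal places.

ψ = 0.279

Raoult's law: Kᵢ = Pᵢˢᵃᵗ/P = Pᵢˢᵃᵗ/109.0.
  K_A = 327.9/109.0 = 3.00826, K_B = 101.6/109.0 = 0.93211, K_C = 54.3/109.0 = 0.49817, K_D = 43.8/109.0 = 0.40183
Let ψ = V/F and solve Σ zᵢ(Kᵢ−1)/(1+ψ(Kᵢ−1)) = 0.
Check two-phase: ΣzᵢKᵢ = 1.268 > 1 and Σzᵢ/Kᵢ = 1.522 > 1, so g(0) = 0.268 > 0 and g(1) = -0.522 < 0.
Iterate (Newton) starting at ψ = 0.34:
  ψ = 0.340: g = -0.0428, g' = -0.680 → ψ = 0.277
  ψ = 0.277: g = 0.0014, g' = -0.728 → ψ = 0.279
Converged at ψ = 0.279.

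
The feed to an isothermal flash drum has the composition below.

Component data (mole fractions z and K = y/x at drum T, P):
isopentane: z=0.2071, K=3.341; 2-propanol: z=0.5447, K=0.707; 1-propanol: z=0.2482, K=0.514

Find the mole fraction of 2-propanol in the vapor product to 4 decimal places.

Rachford–Rice: g(ψ) = Σ zᵢ(Kᵢ−1)/(1+ψ(Kᵢ−1)) = 0.
g(0) = ΣzᵢKᵢ − 1 = 0.2046 and g(1) = 1 − Σzᵢ/Kᵢ = -0.3153, so a root lies in (0, 1).
Newton iteration, ψ⁰ = 0.5:
  ψ = 0.5000: g = -0.12297, g' = -0.4074 → ψ = 0.1982
  ψ = 0.1982: g = 0.02827, g' = -0.6541 → ψ = 0.2414
  ψ = 0.2414: g = 0.00137, g' = -0.5927 → ψ = 0.2437
Converged at ψ = 0.2437.
Compositions from xᵢ = zᵢ/(1+ψ(Kᵢ−1)), yᵢ = Kᵢxᵢ:
  isopentane: x = 0.1319, y = 0.4406
  2-propanol: x = 0.5866, y = 0.4147
  1-propanol: x = 0.2815, y = 0.1447

y_2-propanol = 0.4147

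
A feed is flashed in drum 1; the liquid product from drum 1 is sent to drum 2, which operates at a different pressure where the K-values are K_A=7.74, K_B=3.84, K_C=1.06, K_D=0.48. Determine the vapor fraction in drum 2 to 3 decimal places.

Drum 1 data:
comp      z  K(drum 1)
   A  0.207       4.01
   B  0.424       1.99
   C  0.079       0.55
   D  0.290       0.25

Drum 1:
Newton–Raphson from ψ₁ = 0.5:
  ψ₁ = 0.500: g = 0.1356, g' = -0.929 → ψ₁ = 0.646
  ψ₁ = 0.646: g = -0.0044, g' = -1.017 → ψ₁ = 0.642
Converged at ψ₁ = 0.642.
Drum-1 compositions:
  A: x = 0.071, y = 0.283
  B: x = 0.259, y = 0.516
  C: x = 0.111, y = 0.061
  D: x = 0.559, y = 0.140
Drum-2 feed = drum-1 liquid: z₂ = (0.0706, 0.2593, 0.1111, 0.5590).
Drum 2:
Material balance + equilibrium reduce to Σ zᵢ(Kᵢ−1)/(1+ψ₂(Kᵢ−1)) = 0.
Feasibility: ΣzᵢKᵢ = 1.928, Σzᵢ/Kᵢ = 1.346 — both > 1, two phases present.
Newton–Raphson from ψ₂ = 0.5:
  ψ₂ = 0.500: g = 0.0268, g' = -0.801 → ψ₂ = 0.533
  ψ₂ = 0.533: g = 0.0005, g' = -0.772 → ψ₂ = 0.534
Converged at ψ₂ = 0.534.
  A: x = 0.015, y = 0.119
  B: x = 0.103, y = 0.396
  C: x = 0.108, y = 0.114
  D: x = 0.774, y = 0.372

V/F (drum 2) = 0.534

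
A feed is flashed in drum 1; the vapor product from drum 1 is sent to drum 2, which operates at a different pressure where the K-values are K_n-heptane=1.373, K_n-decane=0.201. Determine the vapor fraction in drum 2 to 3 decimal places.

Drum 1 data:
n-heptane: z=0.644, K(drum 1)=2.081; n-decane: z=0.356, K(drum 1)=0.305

Drum 1:
Rachford–Rice: g(ψ₁) = Σ zᵢ(Kᵢ−1)/(1+ψ₁(Kᵢ−1)) = 0.
Feasibility: ΣzᵢKᵢ = 1.449, Σzᵢ/Kᵢ = 1.477 — both > 1, two phases present.
Binary case is linear: z₁(K₁−1)(1+ψ₁(K₂−1)) + z₂(K₂−1)(1+ψ₁(K₁−1)) = 0
⇒ ψ₁ = [z₁(K₁−1)+z₂(K₂−1)] / [−(K₁−1)(K₂−1)] = 0.4487/0.7513 = 0.597
Drum-1 compositions:
  n-heptane: x = 0.391, y = 0.814
  n-decane: x = 0.609, y = 0.186
Drum-2 feed = drum-1 vapor: z₂ = (0.8144, 0.1856).
Drum 2:
Material balance + equilibrium reduce to Σ zᵢ(Kᵢ−1)/(1+ψ₂(Kᵢ−1)) = 0.
Check two-phase: ΣzᵢKᵢ = 1.155 > 1 and Σzᵢ/Kᵢ = 1.517 > 1, so g(0) = 0.155 > 0 and g(1) = -0.517 < 0.
Newton–Raphson from ψ₂ = 0.5:
  ψ₂ = 0.500: g = 0.0090, g' = -0.409 → ψ₂ = 0.522
Converged at ψ₂ = 0.522.
  n-heptane: x = 0.682, y = 0.936
  n-decane: x = 0.318, y = 0.064

V/F (drum 2) = 0.522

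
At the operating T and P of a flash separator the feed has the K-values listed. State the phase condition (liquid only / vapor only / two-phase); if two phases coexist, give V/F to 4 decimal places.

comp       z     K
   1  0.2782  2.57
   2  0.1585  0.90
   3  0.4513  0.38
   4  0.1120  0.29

two-phase, V/F = 0.0717

ΣzᵢKᵢ = 1.0616; Σzᵢ/Kᵢ = 1.8582.
Both exceed 1, so a two-phase solution exists.
Material balance + equilibrium reduce to Σ zᵢ(Kᵢ−1)/(1+ψ(Kᵢ−1)) = 0.
Newton iteration, ψ⁰ = 0.54:
  ψ = 0.5400: g = -0.32998, g' = -0.7432 → ψ = 0.0960
  ψ = 0.0960: g = -0.01927, g' = -0.7807 → ψ = 0.0713
  ψ = 0.0713: g = 0.00034, g' = -0.8088 → ψ = 0.0717
Converged at ψ = 0.0717.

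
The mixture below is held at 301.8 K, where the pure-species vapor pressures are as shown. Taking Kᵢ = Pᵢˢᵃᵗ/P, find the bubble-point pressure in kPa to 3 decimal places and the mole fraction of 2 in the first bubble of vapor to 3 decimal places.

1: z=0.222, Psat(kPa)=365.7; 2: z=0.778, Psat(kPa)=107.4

At the bubble point ψ → 0, so ΣzᵢKᵢ = 1 with Kᵢ = Pᵢˢᵃᵗ/P ⇒ P = ΣzᵢPᵢˢᵃᵗ.
P = 0.222·365.7 + 0.778·107.4 = 164.743 kPa
yᵢ = zᵢPᵢˢᵃᵗ/P ⇒ y_2 = 0.778·107.4/164.743 = 0.507

Pbub = 164.743 kPa, y_2 = 0.507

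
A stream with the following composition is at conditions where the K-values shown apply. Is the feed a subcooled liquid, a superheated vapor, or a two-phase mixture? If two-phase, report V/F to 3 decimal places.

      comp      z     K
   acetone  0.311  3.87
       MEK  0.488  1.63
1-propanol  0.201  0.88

superheated vapor

ΣzᵢKᵢ = 2.176; Σzᵢ/Kᵢ = 0.608.
Since Σzᵢ/Kᵢ < 1 the mixture is above its dew point — single vapor phase.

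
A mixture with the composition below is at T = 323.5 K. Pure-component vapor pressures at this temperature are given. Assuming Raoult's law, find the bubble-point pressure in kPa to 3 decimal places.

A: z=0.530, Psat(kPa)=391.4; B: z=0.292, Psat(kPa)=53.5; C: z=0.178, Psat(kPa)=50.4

At the bubble point ψ → 0, so ΣzᵢKᵢ = 1 with Kᵢ = Pᵢˢᵃᵗ/P ⇒ P = ΣzᵢPᵢˢᵃᵗ.
P = 0.530·391.4 + 0.292·53.5 + 0.178·50.4 = 232.035 kPa

Pbub = 232.035 kPa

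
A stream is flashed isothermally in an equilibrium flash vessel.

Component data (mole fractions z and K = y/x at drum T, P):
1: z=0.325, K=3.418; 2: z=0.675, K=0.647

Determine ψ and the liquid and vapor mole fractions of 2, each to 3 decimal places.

Let ψ = V/F and solve Σ zᵢ(Kᵢ−1)/(1+ψ(Kᵢ−1)) = 0.
Feasibility: ΣzᵢKᵢ = 1.548, Σzᵢ/Kᵢ = 1.138 — both > 1, two phases present.
Newton–Raphson from ψ = 0.45:
  ψ = 0.450: g = 0.0931, g' = -0.555 → ψ = 0.618
  ψ = 0.618: g = 0.0104, g' = -0.443 → ψ = 0.641
  ψ = 0.641: g = 0.0001, g' = -0.433 → ψ = 0.642
Converged at ψ = 0.642.
Compositions from xᵢ = zᵢ/(1+ψ(Kᵢ−1)), yᵢ = Kᵢxᵢ:
  1: x = 0.127, y = 0.435
  2: x = 0.873, y = 0.565

ψ = 0.642, x_2 = 0.873, y_2 = 0.565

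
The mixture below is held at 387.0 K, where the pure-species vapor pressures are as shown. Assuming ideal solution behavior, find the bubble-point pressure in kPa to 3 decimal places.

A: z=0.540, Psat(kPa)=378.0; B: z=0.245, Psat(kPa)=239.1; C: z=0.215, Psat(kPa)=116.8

Pbub = 287.812 kPa

At the bubble point ψ → 0, so ΣzᵢKᵢ = 1 with Kᵢ = Pᵢˢᵃᵗ/P ⇒ P = ΣzᵢPᵢˢᵃᵗ.
P = 0.540·378.0 + 0.245·239.1 + 0.215·116.8 = 287.812 kPa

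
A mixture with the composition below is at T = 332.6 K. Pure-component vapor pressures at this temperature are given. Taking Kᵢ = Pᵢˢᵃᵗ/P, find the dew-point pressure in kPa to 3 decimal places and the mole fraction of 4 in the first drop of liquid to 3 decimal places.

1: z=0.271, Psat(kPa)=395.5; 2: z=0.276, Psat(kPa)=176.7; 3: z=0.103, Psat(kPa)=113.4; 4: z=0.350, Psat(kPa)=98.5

At the dew point ψ → 1, so Σzᵢ/Kᵢ = 1 with Kᵢ = Pᵢˢᵃᵗ/P ⇒ 1/P = Σzᵢ/Pᵢˢᵃᵗ.
1/P = 0.271/395.5 + 0.276/176.7 + 0.103/113.4 + 0.350/98.5 = 0.006709 ⇒ P = 149.059 kPa
xᵢ = zᵢP/Pᵢˢᵃᵗ ⇒ x_4 = 0.350·149.059/98.5 = 0.530

Pdew = 149.059 kPa, x_4 = 0.530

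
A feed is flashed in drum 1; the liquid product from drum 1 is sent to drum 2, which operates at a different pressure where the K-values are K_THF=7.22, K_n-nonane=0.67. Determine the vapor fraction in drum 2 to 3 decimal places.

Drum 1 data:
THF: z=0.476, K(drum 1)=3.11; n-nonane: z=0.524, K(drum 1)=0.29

Drum 1:
Material balance + equilibrium reduce to Σ zᵢ(Kᵢ−1)/(1+ψ₁(Kᵢ−1)) = 0.
Feasibility: ΣzᵢKᵢ = 1.632, Σzᵢ/Kᵢ = 1.960 — both > 1, two phases present.
Binary case is linear: z₁(K₁−1)(1+ψ₁(K₂−1)) + z₂(K₂−1)(1+ψ₁(K₁−1)) = 0
⇒ ψ₁ = [z₁(K₁−1)+z₂(K₂−1)] / [−(K₁−1)(K₂−1)] = 0.6323/1.4981 = 0.422
Drum-1 compositions:
  THF: x = 0.252, y = 0.783
  n-nonane: x = 0.748, y = 0.217
Drum-2 feed = drum-1 liquid: z₂ = (0.2518, 0.7482).
Drum 2:
Material balance + equilibrium reduce to Σ zᵢ(Kᵢ−1)/(1+ψ₂(Kᵢ−1)) = 0.
g(0) = ΣzᵢKᵢ − 1 = 1.319 and g(1) = 1 − Σzᵢ/Kᵢ = -0.152, so a root lies in (0, 1).
Binary case is linear: z₁(K₁−1)(1+ψ₂(K₂−1)) + z₂(K₂−1)(1+ψ₂(K₁−1)) = 0
⇒ ψ₂ = [z₁(K₁−1)+z₂(K₂−1)] / [−(K₁−1)(K₂−1)] = 1.3191/2.0526 = 0.643
  THF: x = 0.050, y = 0.364
  n-nonane: x = 0.950, y = 0.636

V/F (drum 2) = 0.643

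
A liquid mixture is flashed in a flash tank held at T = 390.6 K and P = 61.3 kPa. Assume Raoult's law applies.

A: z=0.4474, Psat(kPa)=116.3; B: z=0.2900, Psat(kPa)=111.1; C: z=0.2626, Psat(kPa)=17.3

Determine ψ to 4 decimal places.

Raoult's law: Kᵢ = Pᵢˢᵃᵗ/P = Pᵢˢᵃᵗ/61.3.
  K_A = 116.3/61.3 = 1.897227, K_B = 111.1/61.3 = 1.812398, K_C = 17.3/61.3 = 0.282219
Material balance + equilibrium reduce to Σ zᵢ(Kᵢ−1)/(1+ψ(Kᵢ−1)) = 0.
Check two-phase: ΣzᵢKᵢ = 1.4485 > 1 and Σzᵢ/Kᵢ = 1.3263 > 1, so g(0) = 0.4485 > 0 and g(1) = -0.3263 < 0.
Iterate (Newton) starting at ψ = 0.5:
  ψ = 0.5000: g = 0.15064, g' = -0.5976 → ψ = 0.7521
  ψ = 0.7521: g = -0.02368, g' = -0.8411 → ψ = 0.7239
  ψ = 0.7239: g = -0.00067, g' = -0.7945 → ψ = 0.7231
Converged at ψ = 0.7231.

ψ = 0.7231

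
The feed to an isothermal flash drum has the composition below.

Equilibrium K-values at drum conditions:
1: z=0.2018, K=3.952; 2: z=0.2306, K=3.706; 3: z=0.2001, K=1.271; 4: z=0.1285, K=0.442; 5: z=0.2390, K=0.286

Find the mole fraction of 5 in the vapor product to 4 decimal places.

y_5 = 0.1360

Rachford–Rice: g(ψ) = Σ zᵢ(Kᵢ−1)/(1+ψ(Kᵢ−1)) = 0.
g(0) = ΣzᵢKᵢ − 1 = 1.0316 and g(1) = 1 − Σzᵢ/Kᵢ = -0.3971, so a root lies in (0, 1).
Newton–Raphson from ψ = 0.5:
  ψ = 0.5000: g = 0.18871, g' = -0.9749 → ψ = 0.6936
  ψ = 0.6936: g = 0.00301, g' = -0.9884 → ψ = 0.6966
Converged at ψ = 0.6966.
Compositions from xᵢ = zᵢ/(1+ψ(Kᵢ−1)), yᵢ = Kᵢxᵢ:
  1: x = 0.0660, y = 0.2609
  2: x = 0.0799, y = 0.2962
  3: x = 0.1683, y = 0.2139
  4: x = 0.2102, y = 0.0929
  5: x = 0.4755, y = 0.1360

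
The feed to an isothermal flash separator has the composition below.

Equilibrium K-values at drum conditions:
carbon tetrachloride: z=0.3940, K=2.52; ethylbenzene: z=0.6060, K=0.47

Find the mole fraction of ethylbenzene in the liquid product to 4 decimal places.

Rachford–Rice: g(V/F) = Σ zᵢ(Kᵢ−1)/(1+V/F(Kᵢ−1)) = 0.
g(0) = ΣzᵢKᵢ − 1 = 0.2777 and g(1) = 1 − Σzᵢ/Kᵢ = -0.4457, so a root lies in (0, 1).
Binary case is linear: z₁(K₁−1)(1+V/F(K₂−1)) + z₂(K₂−1)(1+V/F(K₁−1)) = 0
⇒ V/F = [z₁(K₁−1)+z₂(K₂−1)] / [−(K₁−1)(K₂−1)] = 0.27770/0.80560 = 0.3447
Compositions from xᵢ = zᵢ/(1+V/F(Kᵢ−1)), yᵢ = Kᵢxᵢ:
  carbon tetrachloride: x = 0.2585, y = 0.6515
  ethylbenzene: x = 0.7415, y = 0.3485

x_ethylbenzene = 0.7415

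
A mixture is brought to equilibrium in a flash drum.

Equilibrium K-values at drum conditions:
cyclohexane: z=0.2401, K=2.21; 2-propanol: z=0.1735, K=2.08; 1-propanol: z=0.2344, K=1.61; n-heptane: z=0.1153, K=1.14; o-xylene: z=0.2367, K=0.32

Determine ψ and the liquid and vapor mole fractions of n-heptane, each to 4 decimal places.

ψ = 0.8080, x_n-heptane = 0.1036, y_n-heptane = 0.1181

Material balance + equilibrium reduce to Σ zᵢ(Kᵢ−1)/(1+ψ(Kᵢ−1)) = 0.
Check two-phase: ΣzᵢKᵢ = 1.4761 > 1 and Σzᵢ/Kᵢ = 1.1785 > 1, so g(0) = 0.4761 > 0 and g(1) = -0.1785 < 0.
Newton–Raphson from ψ = 0.46:
  ψ = 0.4600: g = 0.20442, g' = -0.5224 → ψ = 0.8514
  ψ = 0.8514: g = -0.03299, g' = -0.7971 → ψ = 0.8100
  ψ = 0.8100: g = -0.00143, g' = -0.7305 → ψ = 0.8080
Converged at ψ = 0.8080.
Compositions from xᵢ = zᵢ/(1+ψ(Kᵢ−1)), yᵢ = Kᵢxᵢ:
  cyclohexane: x = 0.1214, y = 0.2683
  2-propanol: x = 0.0926, y = 0.1927
  1-propanol: x = 0.1570, y = 0.2528
  n-heptane: x = 0.1036, y = 0.1181
  o-xylene: x = 0.5254, y = 0.1681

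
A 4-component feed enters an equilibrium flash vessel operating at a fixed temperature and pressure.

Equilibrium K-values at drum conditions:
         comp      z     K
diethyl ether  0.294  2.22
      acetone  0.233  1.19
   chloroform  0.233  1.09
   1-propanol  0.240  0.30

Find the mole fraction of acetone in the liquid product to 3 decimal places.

x_acetone = 0.211

Newton iteration, ψ⁰ = 0.5:
  ψ = 0.500: g = 0.0248, g' = -0.456 → ψ = 0.554
  ψ = 0.554: g = -0.0006, g' = -0.478 → ψ = 0.553
Converged at ψ = 0.553.
Compositions from xᵢ = zᵢ/(1+ψ(Kᵢ−1)), yᵢ = Kᵢxᵢ:
  diethyl ether: x = 0.176, y = 0.390
  acetone: x = 0.211, y = 0.251
  chloroform: x = 0.222, y = 0.242
  1-propanol: x = 0.392, y = 0.118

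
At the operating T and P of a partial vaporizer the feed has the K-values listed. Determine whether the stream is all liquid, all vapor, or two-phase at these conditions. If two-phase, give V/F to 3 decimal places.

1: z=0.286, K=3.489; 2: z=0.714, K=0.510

two-phase, V/F = 0.297

ΣzᵢKᵢ = 1.362; Σzᵢ/Kᵢ = 1.482.
Both exceed 1, so a two-phase solution exists.
Let ψ = V/F and solve Σ zᵢ(Kᵢ−1)/(1+ψ(Kᵢ−1)) = 0.
Newton iteration, ψ⁰ = 0.44:
  ψ = 0.440: g = -0.1063, g' = -0.682 → ψ = 0.284
  ψ = 0.284: g = 0.0104, g' = -0.839 → ψ = 0.297
Converged at ψ = 0.297.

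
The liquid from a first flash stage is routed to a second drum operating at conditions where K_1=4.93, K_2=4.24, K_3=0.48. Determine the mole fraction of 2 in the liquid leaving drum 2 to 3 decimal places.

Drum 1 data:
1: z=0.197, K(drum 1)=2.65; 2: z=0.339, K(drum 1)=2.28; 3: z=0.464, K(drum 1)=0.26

x_2 (drum 2) = 0.089

Drum 1:
Let ψ₁ = V/F and solve Σ zᵢ(Kᵢ−1)/(1+ψ₁(Kᵢ−1)) = 0.
Check two-phase: ΣzᵢKᵢ = 1.416 > 1 and Σzᵢ/Kᵢ = 2.008 > 1, so g(0) = 0.416 > 0 and g(1) = -1.008 < 0.
Newton–Raphson from ψ₁ = 0.5:
  ψ₁ = 0.500: g = -0.1023, g' = -1.008 → ψ₁ = 0.398
  ψ₁ = 0.398: g = -0.0035, g' = -0.950 → ψ₁ = 0.395
Converged at ψ₁ = 0.395.
Drum-1 compositions:
  1: x = 0.119, y = 0.316
  2: x = 0.225, y = 0.513
  3: x = 0.656, y = 0.170
Drum-2 feed = drum-1 liquid: z₂ = (0.1193, 0.2252, 0.6555).
Drum 2:
Let ψ₂ = V/F and solve Σ zᵢ(Kᵢ−1)/(1+ψ₂(Kᵢ−1)) = 0.
Feasibility: ΣzᵢKᵢ = 1.858, Σzᵢ/Kᵢ = 1.443 — both > 1, two phases present.
Newton–Raphson from ψ₂ = 0.5:
  ψ₂ = 0.500: g = -0.0240, g' = -0.878 → ψ₂ = 0.473
Converged at ψ₂ = 0.473.
  1: x = 0.042, y = 0.206
  2: x = 0.089, y = 0.377
  3: x = 0.869, y = 0.417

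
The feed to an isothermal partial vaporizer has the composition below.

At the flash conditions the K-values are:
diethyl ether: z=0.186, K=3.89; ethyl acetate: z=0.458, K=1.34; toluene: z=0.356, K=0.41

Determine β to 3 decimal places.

Rachford–Rice: g(β) = Σ zᵢ(Kᵢ−1)/(1+β(Kᵢ−1)) = 0.
Feasibility: ΣzᵢKᵢ = 1.483, Σzᵢ/Kᵢ = 1.258 — both > 1, two phases present.
Iterate (Newton) starting at β = 0.5:
  β = 0.500: g = 0.0550, g' = -0.548 → β = 0.600
  β = 0.600: g = 0.0006, g' = -0.541 → β = 0.601
Converged at β = 0.601.

β = 0.601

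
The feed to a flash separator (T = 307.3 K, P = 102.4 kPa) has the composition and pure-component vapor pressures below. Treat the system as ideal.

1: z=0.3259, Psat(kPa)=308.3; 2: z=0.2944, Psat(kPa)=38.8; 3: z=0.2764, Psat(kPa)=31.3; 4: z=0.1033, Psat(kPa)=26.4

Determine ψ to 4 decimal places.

Raoult's law: Kᵢ = Pᵢˢᵃᵗ/P = Pᵢˢᵃᵗ/102.4.
  K_1 = 308.3/102.4 = 3.010742, K_2 = 38.8/102.4 = 0.378906, K_3 = 31.3/102.4 = 0.305664, K_4 = 26.4/102.4 = 0.257812
Newton iteration, ψ⁰ = 0.66:
  ψ = 0.6600: g = -0.53282, g' = -1.2422 → ψ = 0.2311
  ψ = 0.2311: g = -0.08718, g' = -1.0410 → ψ = 0.1473
  ψ = 0.1473: g = 0.00443, g' = -1.1589 → ψ = 0.1511
Converged at ψ = 0.1511.

ψ = 0.1511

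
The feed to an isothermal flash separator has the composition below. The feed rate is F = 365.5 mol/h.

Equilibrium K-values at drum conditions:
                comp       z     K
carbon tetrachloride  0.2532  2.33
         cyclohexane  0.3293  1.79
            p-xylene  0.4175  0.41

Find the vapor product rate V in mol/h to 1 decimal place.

V = 208.2 mol/h

Material balance + equilibrium reduce to Σ zᵢ(Kᵢ−1)/(1+V/F(Kᵢ−1)) = 0.
Check two-phase: ΣzᵢKᵢ = 1.3506 > 1 and Σzᵢ/Kᵢ = 1.3109 > 1, so g(0) = 0.3506 > 0 and g(1) = -0.3109 < 0.
Newton iteration, V/F⁰ = 0.67:
  V/F = 0.6700: g = -0.05917, g' = -0.6106 → V/F = 0.5731
  V/F = 0.5731: g = -0.00199, g' = -0.5734 → V/F = 0.5696
Converged at V/F = 0.5696.
Then V = V/F·F = 0.5696·365.5 = 208.2 mol/h and L = F − V = 157.3 mol/h.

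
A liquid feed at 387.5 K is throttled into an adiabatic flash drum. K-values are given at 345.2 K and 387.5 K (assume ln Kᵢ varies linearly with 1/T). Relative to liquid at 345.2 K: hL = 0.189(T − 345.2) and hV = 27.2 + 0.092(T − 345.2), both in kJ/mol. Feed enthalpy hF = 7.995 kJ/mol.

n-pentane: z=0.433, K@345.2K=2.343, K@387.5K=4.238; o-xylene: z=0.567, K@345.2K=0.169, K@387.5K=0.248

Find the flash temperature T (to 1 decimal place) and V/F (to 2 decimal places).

Adiabatic flash: solve Rachford–Rice at each trial T, then check hF = ψ·hV(T) + (1−ψ)·hL(T).
  T = 345.2 K: K = (2.343, 0.169), RR gives ψ = 0.099, H_out = 2.689 kJ/mol
  T = 387.5 K: K = (4.238, 0.248), RR gives ψ = 0.401, H_out = 17.249 kJ/mol
  T = 366.4 K: K = (3.208, 0.207), RR gives ψ = 0.289, H_out = 11.280 kJ/mol
  T = 355.8 K: K = (2.754, 0.188), RR gives ψ = 0.210, H_out = 7.495 kJ/mol
  T = 361.1 K: K = (2.976, 0.197), RR gives ψ = 0.252, H_out = 9.482 kJ/mol
  T = 358.5 K: K = (2.866, 0.193), RR gives ψ = 0.232, H_out = 8.534 kJ/mol
  T = 357.1 K: K = (2.808, 0.190), RR gives ψ = 0.221, H_out = 8.003 kJ/mol
Linear interpolation between T = 355.8 (H_out = 7.495) and T = 357.1 (H_out = 8.003) on hF = 7.995 gives T ≈ 357.1 K, at which ψ = 0.22.

T = 357.1 K, V/F = 0.22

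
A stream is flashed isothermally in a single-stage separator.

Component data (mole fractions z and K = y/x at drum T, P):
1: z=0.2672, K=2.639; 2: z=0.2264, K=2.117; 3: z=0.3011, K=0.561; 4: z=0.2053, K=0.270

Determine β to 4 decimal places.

β = 0.4965

Material balance + equilibrium reduce to Σ zᵢ(Kᵢ−1)/(1+β(Kᵢ−1)) = 0.
Feasibility: ΣzᵢKᵢ = 1.4088, Σzᵢ/Kᵢ = 1.5053 — both > 1, two phases present.
Iterate (Newton) starting at β = 0.5:
  β = 0.5000: g = -0.00241, g' = -0.6997 → β = 0.4966
Converged at β = 0.4965.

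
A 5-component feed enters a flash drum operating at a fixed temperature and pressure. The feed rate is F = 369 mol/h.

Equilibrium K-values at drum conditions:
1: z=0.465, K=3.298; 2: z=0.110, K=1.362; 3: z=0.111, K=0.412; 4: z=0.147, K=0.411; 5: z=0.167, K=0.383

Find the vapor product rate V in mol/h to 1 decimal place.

V = 259.1 mol/h

Let β = V/F and solve Σ zᵢ(Kᵢ−1)/(1+β(Kᵢ−1)) = 0.
Check two-phase: ΣzᵢKᵢ = 1.854 > 1 and Σzᵢ/Kᵢ = 1.285 > 1, so g(0) = 0.854 > 0 and g(1) = -0.285 < 0.
Newton–Raphson from β = 0.5:
  β = 0.500: g = 0.1668, g' = -0.854 → β = 0.695
  β = 0.695: g = 0.0058, g' = -0.824 → β = 0.702
Converged at β = 0.702.
Then V = β·F = 0.7022·369 = 259.1 mol/h and L = F − V = 109.9 mol/h.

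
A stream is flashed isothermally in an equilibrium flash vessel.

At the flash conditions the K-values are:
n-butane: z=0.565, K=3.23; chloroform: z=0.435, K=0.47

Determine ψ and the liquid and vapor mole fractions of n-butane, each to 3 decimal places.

Let ψ = V/F and solve Σ zᵢ(Kᵢ−1)/(1+ψ(Kᵢ−1)) = 0.
g(0) = ΣzᵢKᵢ − 1 = 1.029 and g(1) = 1 − Σzᵢ/Kᵢ = -0.100, so a root lies in (0, 1).
Newton iteration, ψ⁰ = 0.5:
  ψ = 0.500: g = 0.2820, g' = -0.854 → ψ = 0.830
  ψ = 0.830: g = 0.0302, g' = -0.735 → ψ = 0.871
Converged at ψ = 0.871.
Compositions from xᵢ = zᵢ/(1+ψ(Kᵢ−1)), yᵢ = Kᵢxᵢ:
  n-butane: x = 0.192, y = 0.620
  chloroform: x = 0.808, y = 0.380

ψ = 0.871, x_n-butane = 0.192, y_n-butane = 0.620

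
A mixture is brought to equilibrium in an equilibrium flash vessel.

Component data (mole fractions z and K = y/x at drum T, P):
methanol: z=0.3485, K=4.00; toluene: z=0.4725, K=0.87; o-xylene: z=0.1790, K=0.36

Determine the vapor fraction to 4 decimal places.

Material balance + equilibrium reduce to Σ zᵢ(Kᵢ−1)/(1+ψ(Kᵢ−1)) = 0.
Feasibility: ΣzᵢKᵢ = 1.8695, Σzᵢ/Kᵢ = 1.1275 — both > 1, two phases present.
Newton–Raphson from ψ = 0.31:
  ψ = 0.3100: g = 0.33479, g' = -0.9648 → ψ = 0.6570
  ψ = 0.6570: g = 0.08706, g' = -0.5832 → ψ = 0.8063
  ψ = 0.8063: g = 0.00048, g' = -0.5913 → ψ = 0.8071
Converged at ψ = 0.8071.

ψ = 0.8071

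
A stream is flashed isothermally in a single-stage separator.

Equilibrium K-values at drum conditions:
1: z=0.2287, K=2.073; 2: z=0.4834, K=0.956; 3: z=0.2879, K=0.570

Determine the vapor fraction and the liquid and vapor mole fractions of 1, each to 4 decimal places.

ψ = 0.4026, x_1 = 0.1597, y_1 = 0.3311

Let ψ = V/F and solve Σ zᵢ(Kᵢ−1)/(1+ψ(Kᵢ−1)) = 0.
Feasibility: ΣzᵢKᵢ = 1.1003, Σzᵢ/Kᵢ = 1.1211 — both > 1, two phases present.
Newton iteration, ψ⁰ = 0.5:
  ψ = 0.5000: g = -0.01974, g' = -0.1989 → ψ = 0.4007
  ψ = 0.4007: g = 0.00038, g' = -0.2074 → ψ = 0.4026
Converged at ψ = 0.4026.
Compositions from xᵢ = zᵢ/(1+ψ(Kᵢ−1)), yᵢ = Kᵢxᵢ:
  1: x = 0.1597, y = 0.3311
  2: x = 0.4921, y = 0.4705
  3: x = 0.3482, y = 0.1985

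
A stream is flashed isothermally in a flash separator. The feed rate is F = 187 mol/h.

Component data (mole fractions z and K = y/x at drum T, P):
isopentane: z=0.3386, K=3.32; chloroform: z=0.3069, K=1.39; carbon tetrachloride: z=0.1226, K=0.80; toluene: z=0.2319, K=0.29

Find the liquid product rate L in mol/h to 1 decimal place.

Material balance + equilibrium reduce to Σ zᵢ(Kᵢ−1)/(1+V/F(Kᵢ−1)) = 0.
g(0) = ΣzᵢKᵢ − 1 = 0.7161 and g(1) = 1 − Σzᵢ/Kᵢ = -0.2757, so a root lies in (0, 1).
Iterate (Newton) starting at V/F = 0.51:
  V/F = 0.5100: g = 0.17423, g' = -0.7082 → V/F = 0.7560
  V/F = 0.7560: g = -0.00665, g' = -0.8197 → V/F = 0.7479
Converged at V/F = 0.7479.
Then V = V/F·F = 0.7479·187 = 139.8 mol/h and L = F − V = 47.2 mol/h.

L = 47.2 mol/h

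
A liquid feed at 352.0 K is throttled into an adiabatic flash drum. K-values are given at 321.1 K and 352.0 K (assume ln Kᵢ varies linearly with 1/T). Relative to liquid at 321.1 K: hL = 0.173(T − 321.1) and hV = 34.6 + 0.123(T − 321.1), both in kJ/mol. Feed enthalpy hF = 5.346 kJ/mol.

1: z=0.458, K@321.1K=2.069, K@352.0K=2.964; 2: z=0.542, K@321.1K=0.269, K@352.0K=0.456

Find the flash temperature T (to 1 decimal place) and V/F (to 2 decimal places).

Adiabatic flash: solve Rachford–Rice at each trial T, then check hF = ψ·hV(T) + (1−ψ)·hL(T).
  T = 321.1 K: K = (2.069, 0.269), RR gives ψ = 0.120, H_out = 4.135 kJ/mol
  T = 352.0 K: K = (2.964, 0.456), RR gives ψ = 0.566, H_out = 24.053 kJ/mol
  T = 336.6 K: K = (2.498, 0.355), RR gives ψ = 0.348, H_out = 14.457 kJ/mol
  T = 328.9 K: K = (2.280, 0.310), RR gives ψ = 0.241, H_out = 9.579 kJ/mol
  T = 325.0 K: K = (2.173, 0.289), RR gives ψ = 0.182, H_out = 6.947 kJ/mol
  T = 323.1 K: K = (2.122, 0.279), RR gives ψ = 0.152, H_out = 5.603 kJ/mol
Linear interpolation between T = 321.1 (H_out = 4.135) and T = 323.1 (H_out = 5.603) on hF = 5.346 gives T ≈ 322.7 K, at which ψ = 0.15.

T = 322.7 K, V/F = 0.15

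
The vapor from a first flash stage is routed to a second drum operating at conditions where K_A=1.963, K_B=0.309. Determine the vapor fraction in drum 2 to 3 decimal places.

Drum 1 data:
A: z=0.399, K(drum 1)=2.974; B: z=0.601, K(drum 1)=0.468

Drum 1:
Rachford–Rice: g(ψ₁) = Σ zᵢ(Kᵢ−1)/(1+ψ₁(Kᵢ−1)) = 0.
Check two-phase: ΣzᵢKᵢ = 1.468 > 1 and Σzᵢ/Kᵢ = 1.418 > 1, so g(0) = 0.468 > 0 and g(1) = -0.418 < 0.
Binary case is linear: z₁(K₁−1)(1+ψ₁(K₂−1)) + z₂(K₂−1)(1+ψ₁(K₁−1)) = 0
⇒ ψ₁ = [z₁(K₁−1)+z₂(K₂−1)] / [−(K₁−1)(K₂−1)] = 0.4679/1.0502 = 0.446
Drum-1 compositions:
  A: x = 0.212, y = 0.631
  B: x = 0.788, y = 0.369
Drum-2 feed = drum-1 vapor: z₂ = (0.6314, 0.3686).
Drum 2:
Newton iteration, ψ₂⁰ = 0.35:
  ψ₂ = 0.350: g = 0.1187, g' = -0.634 → ψ₂ = 0.537
  ψ₂ = 0.537: g = -0.0045, g' = -0.700 → ψ₂ = 0.531
Converged at ψ₂ = 0.531.
  A: x = 0.418, y = 0.820
  B: x = 0.582, y = 0.180

V/F (drum 2) = 0.531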